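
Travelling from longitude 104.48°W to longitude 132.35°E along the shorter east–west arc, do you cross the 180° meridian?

Yes

Naïve |132.35 − -104.48| = 236.83° > 180°, so the shorter arc goes the other way round — across 180°.
Signed shortest Δλ = ((132.35 − -104.48 + 180) mod 360) − 180 = -123.17°.
Going west by 123.17° from -104.48° passes through 180° before reaching +132.35°.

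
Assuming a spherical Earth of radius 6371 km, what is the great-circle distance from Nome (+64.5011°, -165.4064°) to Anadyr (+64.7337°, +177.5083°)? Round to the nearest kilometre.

812 km

Δλ = 177.5083 − -165.4064 = 342.9147°; wrapped into (−180°, 180°]: -17.0853°.
Δφ = 64.7337 − 64.5011 = 0.2326°.
a = sin²(Δφ/2) + cos φ₁ · cos φ₂ · sin²(Δλ/2) = 0.004059.
c = 2·atan2(√a, √(1−a)) = 0.12750 rad → d = 6371·c ≈ 812.31 km.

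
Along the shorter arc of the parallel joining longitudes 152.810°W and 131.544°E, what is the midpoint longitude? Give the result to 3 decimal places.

Signed shortest Δλ from -152.810° to +131.544° is -75.646°.
Midpoint longitude = -152.810° + (-75.646°)/2 = -152.810° − 37.823° = -190.633°.
Normalise into (−180°, 180°]: +169.367°.
(The naïve average (-152.810 + +131.544)/2 = -10.633° is on the wrong side of the globe.)

169.367°E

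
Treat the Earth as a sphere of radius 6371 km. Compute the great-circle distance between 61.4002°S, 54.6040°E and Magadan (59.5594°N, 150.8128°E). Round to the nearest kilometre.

15740 km

Δλ = 150.8128 − 54.6040 = 96.2088°.
Δφ = 59.5594 − -61.4002 = 120.9596°.
a = sin²(Δφ/2) + cos φ₁ · cos φ₂ · sin²(Δλ/2) = 0.891594.
c = 2·atan2(√a, √(1−a)) = 2.47057 rad → d = 6371·c ≈ 15740.02 km.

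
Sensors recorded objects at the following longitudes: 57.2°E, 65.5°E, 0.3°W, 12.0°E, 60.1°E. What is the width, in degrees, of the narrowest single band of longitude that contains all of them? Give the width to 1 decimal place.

65.8°

Sort the longitudes: -0.3°, +12.0°, +57.2°, +60.1°, +65.5°.
Eastward gaps between consecutive values (wrapping around): 12.3°, 45.2°, 2.9°, 5.4°, 294.2°.
Largest gap = 294.2° ⇒ minimal covering band is its complement: 360° − 294.2° = 65.8°.
Band runs from -0.3° eastward to +65.5°.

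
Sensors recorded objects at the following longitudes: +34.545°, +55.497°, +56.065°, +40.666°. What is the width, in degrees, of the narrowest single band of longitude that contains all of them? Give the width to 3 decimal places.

21.520°

Sort the longitudes: +34.545°, +40.666°, +55.497°, +56.065°.
Eastward gaps between consecutive values (wrapping around): 6.121°, 14.831°, 0.568°, 338.480°.
Largest gap = 338.480° ⇒ minimal covering band is its complement: 360° − 338.480° = 21.520°.
Band runs from +34.545° eastward to +56.065°.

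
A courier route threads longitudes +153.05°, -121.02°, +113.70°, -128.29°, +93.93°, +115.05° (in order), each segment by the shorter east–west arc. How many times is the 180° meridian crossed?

Leg 1: +153.05° → -121.02°, shortest Δλ = 85.93° (east) — crosses 180°.
Leg 2: -121.02° → +113.70°, shortest Δλ = -125.28° (west) — crosses 180°.
Leg 3: +113.70° → -128.29°, shortest Δλ = 118.01° (east) — crosses 180°.
Leg 4: -128.29° → +93.93°, shortest Δλ = -137.78° (west) — crosses 180°.
Leg 5: +93.93° → +115.05°, shortest Δλ = 21.12° (east) — does not cross 180°.
Total crossings: 4.

4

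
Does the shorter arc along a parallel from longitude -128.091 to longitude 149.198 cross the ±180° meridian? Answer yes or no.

Naïve |149.198 − -128.091| = 277.289° > 180°, so the shorter arc goes the other way round — across 180°.
Signed shortest Δλ = ((149.198 − -128.091 + 180) mod 360) − 180 = -82.711°.
Going west by 82.711° from -128.091° passes through 180° before reaching +149.198°.

Yes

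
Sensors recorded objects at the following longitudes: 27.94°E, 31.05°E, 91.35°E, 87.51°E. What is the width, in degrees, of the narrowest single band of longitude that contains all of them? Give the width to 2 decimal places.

Sort the longitudes: +27.94°, +31.05°, +87.51°, +91.35°.
Eastward gaps between consecutive values (wrapping around): 3.11°, 56.46°, 3.84°, 296.59°.
Largest gap = 296.59° ⇒ minimal covering band is its complement: 360° − 296.59° = 63.41°.
Band runs from +27.94° eastward to +91.35°.

63.41°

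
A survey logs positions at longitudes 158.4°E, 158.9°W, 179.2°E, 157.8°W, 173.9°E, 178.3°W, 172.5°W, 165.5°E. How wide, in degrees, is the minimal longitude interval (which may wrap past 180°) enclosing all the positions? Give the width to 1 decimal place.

Sort the longitudes: -178.3°, -172.5°, -158.9°, -157.8°, +158.4°, +165.5°, +173.9°, +179.2°.
Eastward gaps between consecutive values (wrapping around): 5.8°, 13.6°, 1.1°, 316.2°, 7.1°, 8.4°, 5.3°, 2.5°.
Largest gap = 316.2° ⇒ minimal covering band is its complement: 360° − 316.2° = 43.8°.
Band runs from +158.4° eastward to -157.8°, crossing the antimeridian.

43.8°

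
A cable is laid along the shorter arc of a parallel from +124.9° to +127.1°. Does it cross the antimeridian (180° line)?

Signed shortest Δλ = ((127.1 − 124.9 + 180) mod 360) − 180 = 2.2°.
Going east by 2.2° from +124.9° reaches +127.1° without touching 180°.

No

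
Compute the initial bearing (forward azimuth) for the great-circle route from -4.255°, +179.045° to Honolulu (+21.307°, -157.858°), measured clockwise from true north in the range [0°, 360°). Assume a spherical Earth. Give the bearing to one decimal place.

40.6°

Δλ = -157.858 − 179.045 = -336.903°; wrapped into (−180°, 180°]: 23.097°.
θ = atan2( sin Δλ · cos φ₂ , cos φ₁ · sin φ₂ − sin φ₁ · cos φ₂ · cos Δλ )
  = atan2(0.36547, 0.42595) = 40.631° → normalised to [0°, 360°): 40.631°.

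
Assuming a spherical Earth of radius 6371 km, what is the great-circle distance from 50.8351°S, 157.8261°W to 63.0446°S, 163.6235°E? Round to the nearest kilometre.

2646 km

Δλ = 163.6235 − -157.8261 = 321.4496°; wrapped into (−180°, 180°]: -38.5504°.
Δφ = -63.0446 − -50.8351 = -12.2095°.
a = sin²(Δφ/2) + cos φ₁ · cos φ₂ · sin²(Δλ/2) = 0.042506.
c = 2·atan2(√a, √(1−a)) = 0.41532 rad → d = 6371·c ≈ 2645.98 km.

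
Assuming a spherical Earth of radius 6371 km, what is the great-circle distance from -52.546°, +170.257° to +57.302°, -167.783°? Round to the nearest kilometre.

12377 km

Δλ = -167.783 − 170.257 = -338.040°; wrapped into (−180°, 180°]: 21.960°.
Δφ = 57.302 − -52.546 = 109.848°.
a = sin²(Δφ/2) + cos φ₁ · cos φ₂ · sin²(Δλ/2) = 0.681681.
c = 2·atan2(√a, √(1−a)) = 1.94267 rad → d = 6371·c ≈ 12376.75 km.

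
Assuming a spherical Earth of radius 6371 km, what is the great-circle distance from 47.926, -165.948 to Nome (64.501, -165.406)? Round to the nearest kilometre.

Δλ = -165.406 − -165.948 = 0.542°.
Δφ = 64.501 − 47.926 = 16.575°.
a = sin²(Δφ/2) + cos φ₁ · cos φ₂ · sin²(Δλ/2) = 0.020783.
c = 2·atan2(√a, √(1−a)) = 0.28933 rad → d = 6371·c ≈ 1843.34 km.

1843 km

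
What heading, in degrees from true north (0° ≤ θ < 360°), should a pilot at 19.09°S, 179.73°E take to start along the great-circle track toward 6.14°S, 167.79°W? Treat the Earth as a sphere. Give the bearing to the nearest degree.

45°

Δλ = -167.79 − 179.73 = -347.52°; wrapped into (−180°, 180°]: 12.48°.
θ = atan2( sin Δλ · cos φ₂ , cos φ₁ · sin φ₂ − sin φ₁ · cos φ₂ · cos Δλ )
  = atan2(0.21486, 0.21642) = 44.793° → normalised to [0°, 360°): 44.793°.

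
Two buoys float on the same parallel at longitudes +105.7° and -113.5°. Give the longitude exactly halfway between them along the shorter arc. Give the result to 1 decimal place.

Signed shortest Δλ from +105.7° to -113.5° is +140.8°.
Midpoint longitude = +105.7° + (+140.8°)/2 = +105.7° + 70.4° = +176.1°.
(The naïve average (+105.7 + -113.5)/2 = -3.9° is on the wrong side of the globe.)

+176.1°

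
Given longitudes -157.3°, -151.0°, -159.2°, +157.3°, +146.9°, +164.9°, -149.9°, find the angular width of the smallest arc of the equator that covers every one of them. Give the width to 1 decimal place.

63.2°

Sort the longitudes: -159.2°, -157.3°, -151.0°, -149.9°, +146.9°, +157.3°, +164.9°.
Eastward gaps between consecutive values (wrapping around): 1.9°, 6.3°, 1.1°, 296.8°, 10.4°, 7.6°, 35.9°.
Largest gap = 296.8° ⇒ minimal covering band is its complement: 360° − 296.8° = 63.2°.
Band runs from +146.9° eastward to -149.9°, crossing the antimeridian.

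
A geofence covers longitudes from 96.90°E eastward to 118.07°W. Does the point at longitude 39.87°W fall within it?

Band width going east from +96.90° to -118.07°: ((-118.07 − 96.90) mod 360) = 145.03°.
Offset of -39.87° east of the west edge: ((-39.87 − 96.90) mod 360) = 223.23°.
223.23° > 145.03° ⇒ outside.

No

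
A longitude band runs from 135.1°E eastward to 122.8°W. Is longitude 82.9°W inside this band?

No

Band width going east from +135.1° to -122.8°: ((-122.8 − 135.1) mod 360) = 102.1°.
Offset of -82.9° east of the west edge: ((-82.9 − 135.1) mod 360) = 142.0°.
142.0° > 102.1° ⇒ outside.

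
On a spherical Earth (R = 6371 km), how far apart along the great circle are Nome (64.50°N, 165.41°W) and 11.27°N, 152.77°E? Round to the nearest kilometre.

Δλ = 152.77 − -165.41 = 318.18°; wrapped into (−180°, 180°]: -41.82°.
Δφ = 11.27 − 64.50 = -53.23°.
a = sin²(Δφ/2) + cos φ₁ · cos φ₂ · sin²(Δλ/2) = 0.254478.
c = 2·atan2(√a, √(1−a)) = 1.05751 rad → d = 6371·c ≈ 6737.39 km.

6737 km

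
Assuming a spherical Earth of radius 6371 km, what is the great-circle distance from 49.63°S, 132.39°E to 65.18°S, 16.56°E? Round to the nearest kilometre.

6120 km

Δλ = 16.56 − 132.39 = -115.83°.
Δφ = -65.18 − -49.63 = -15.55°.
a = sin²(Δφ/2) + cos φ₁ · cos φ₂ · sin²(Δλ/2) = 0.213480.
c = 2·atan2(√a, √(1−a)) = 0.96059 rad → d = 6371·c ≈ 6119.90 km.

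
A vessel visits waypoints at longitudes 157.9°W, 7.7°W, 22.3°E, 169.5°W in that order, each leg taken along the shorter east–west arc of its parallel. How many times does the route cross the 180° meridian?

1

Leg 1: -157.9° → -7.7°, shortest Δλ = 150.2° (east) — does not cross 180°.
Leg 2: -7.7° → +22.3°, shortest Δλ = 30.0° (east) — does not cross 180°.
Leg 3: +22.3° → -169.5°, shortest Δλ = 168.2° (east) — crosses 180°.
Total crossings: 1.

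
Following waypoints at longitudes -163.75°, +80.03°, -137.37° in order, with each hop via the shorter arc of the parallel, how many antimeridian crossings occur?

Leg 1: -163.75° → +80.03°, shortest Δλ = -116.22° (west) — crosses 180°.
Leg 2: +80.03° → -137.37°, shortest Δλ = 142.6° (east) — crosses 180°.
Total crossings: 2.

2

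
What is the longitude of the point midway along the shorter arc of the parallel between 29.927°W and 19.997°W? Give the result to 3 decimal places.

24.962°W

Signed shortest Δλ from -29.927° to -19.997° is +9.930°.
Midpoint longitude = -29.927° + (+9.930°)/2 = -29.927° + 4.965° = -24.962°.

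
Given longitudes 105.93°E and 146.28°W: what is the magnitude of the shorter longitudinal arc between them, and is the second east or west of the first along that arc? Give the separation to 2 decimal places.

107.79° east

Raw difference: -146.28 − 105.93 = -252.21°.
Normalise into (−180°, 180°]: -252.21° + 360° = 107.79°.
Positive ⇒ the second point lies to the east; separation 107.79°.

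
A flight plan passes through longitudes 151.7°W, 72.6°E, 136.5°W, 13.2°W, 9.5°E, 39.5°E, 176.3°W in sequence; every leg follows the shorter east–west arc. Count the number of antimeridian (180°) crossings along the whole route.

3

Leg 1: -151.7° → +72.6°, shortest Δλ = -135.7° (west) — crosses 180°.
Leg 2: +72.6° → -136.5°, shortest Δλ = 150.9° (east) — crosses 180°.
Leg 3: -136.5° → -13.2°, shortest Δλ = 123.3° (east) — does not cross 180°.
Leg 4: -13.2° → +9.5°, shortest Δλ = 22.7° (east) — does not cross 180°.
Leg 5: +9.5° → +39.5°, shortest Δλ = 30.0° (east) — does not cross 180°.
Leg 6: +39.5° → -176.3°, shortest Δλ = 144.2° (east) — crosses 180°.
Total crossings: 3.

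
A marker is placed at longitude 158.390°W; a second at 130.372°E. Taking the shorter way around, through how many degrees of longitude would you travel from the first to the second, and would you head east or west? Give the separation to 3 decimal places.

Raw difference: 130.372 − -158.390 = 288.762°.
Normalise into (−180°, 180°]: 288.762° − 360° = -71.238°.
Negative ⇒ the second point lies to the west; separation 71.238°.

71.238° west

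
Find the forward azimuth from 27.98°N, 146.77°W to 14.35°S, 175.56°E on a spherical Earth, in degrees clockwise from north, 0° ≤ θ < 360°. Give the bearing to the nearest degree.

Δλ = 175.56 − -146.77 = 322.33°; wrapped into (−180°, 180°]: -37.67°.
θ = atan2( sin Δλ · cos φ₂ , cos φ₁ · sin φ₂ − sin φ₁ · cos φ₂ · cos Δλ )
  = atan2(-0.59205, -0.57865) = -134.344° → normalised to [0°, 360°): 225.656°.

226°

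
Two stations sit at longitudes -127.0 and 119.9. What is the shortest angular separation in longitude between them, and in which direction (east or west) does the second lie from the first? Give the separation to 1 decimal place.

113.1° west

Raw difference: 119.9 − -127.0 = 246.9°.
Normalise into (−180°, 180°]: 246.9° − 360° = -113.1°.
Negative ⇒ the second point lies to the west; separation 113.1°.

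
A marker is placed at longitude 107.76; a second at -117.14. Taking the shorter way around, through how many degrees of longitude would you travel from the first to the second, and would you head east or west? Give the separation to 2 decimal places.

Raw difference: -117.14 − 107.76 = -224.9°.
Normalise into (−180°, 180°]: -224.9° + 360° = 135.1°.
Positive ⇒ the second point lies to the east; separation 135.10°.

135.10° east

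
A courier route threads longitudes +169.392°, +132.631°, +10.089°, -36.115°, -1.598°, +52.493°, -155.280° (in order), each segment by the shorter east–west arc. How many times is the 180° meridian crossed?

Leg 1: +169.392° → +132.631°, shortest Δλ = -36.761° (west) — does not cross 180°.
Leg 2: +132.631° → +10.089°, shortest Δλ = -122.542° (west) — does not cross 180°.
Leg 3: +10.089° → -36.115°, shortest Δλ = -46.204° (west) — does not cross 180°.
Leg 4: -36.115° → -1.598°, shortest Δλ = 34.517° (east) — does not cross 180°.
Leg 5: -1.598° → +52.493°, shortest Δλ = 54.091° (east) — does not cross 180°.
Leg 6: +52.493° → -155.280°, shortest Δλ = 152.227° (east) — crosses 180°.
Total crossings: 1.

1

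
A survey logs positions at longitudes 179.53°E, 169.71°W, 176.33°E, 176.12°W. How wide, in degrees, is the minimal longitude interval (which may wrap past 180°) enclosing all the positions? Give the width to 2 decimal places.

13.96°

Sort the longitudes: -176.12°, -169.71°, +176.33°, +179.53°.
Eastward gaps between consecutive values (wrapping around): 6.41°, 346.04°, 3.20°, 4.35°.
Largest gap = 346.04° ⇒ minimal covering band is its complement: 360° − 346.04° = 13.96°.
Band runs from +176.33° eastward to -169.71°, crossing the antimeridian.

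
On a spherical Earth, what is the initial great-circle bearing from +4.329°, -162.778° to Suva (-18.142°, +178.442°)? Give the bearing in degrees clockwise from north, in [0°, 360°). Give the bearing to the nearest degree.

Δλ = 178.442 − -162.778 = 341.220°; wrapped into (−180°, 180°]: -18.780°.
θ = atan2( sin Δλ · cos φ₂ , cos φ₁ · sin φ₂ − sin φ₁ · cos φ₂ · cos Δλ )
  = atan2(-0.30593, -0.37840) = -141.045° → normalised to [0°, 360°): 218.955°.

219°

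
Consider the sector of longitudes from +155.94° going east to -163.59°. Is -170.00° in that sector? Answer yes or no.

Yes

Band width going east from +155.94° to -163.59°: ((-163.59 − 155.94) mod 360) = 40.47°.
Offset of -170.00° east of the west edge: ((-170.00 − 155.94) mod 360) = 34.06°.
34.06° ≤ 40.47° ⇒ inside.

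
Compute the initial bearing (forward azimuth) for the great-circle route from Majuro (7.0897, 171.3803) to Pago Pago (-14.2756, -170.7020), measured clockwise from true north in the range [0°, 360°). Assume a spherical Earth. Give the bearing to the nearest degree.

Δλ = -170.7020 − 171.3803 = -342.0823°; wrapped into (−180°, 180°]: 17.9177°.
θ = atan2( sin Δλ · cos φ₂ , cos φ₁ · sin φ₂ − sin φ₁ · cos φ₂ · cos Δλ )
  = atan2(0.29815, -0.35851) = 140.252° → normalised to [0°, 360°): 140.252°.

140°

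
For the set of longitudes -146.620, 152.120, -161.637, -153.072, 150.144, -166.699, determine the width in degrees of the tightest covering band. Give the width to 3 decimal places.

63.236°

Sort the longitudes: -166.699°, -161.637°, -153.072°, -146.620°, +150.144°, +152.120°.
Eastward gaps between consecutive values (wrapping around): 5.062°, 8.565°, 6.452°, 296.764°, 1.976°, 41.181°.
Largest gap = 296.764° ⇒ minimal covering band is its complement: 360° − 296.764° = 63.236°.
Band runs from +150.144° eastward to -146.620°, crossing the antimeridian.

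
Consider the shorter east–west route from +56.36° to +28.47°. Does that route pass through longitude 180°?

No

Signed shortest Δλ = ((28.47 − 56.36 + 180) mod 360) − 180 = -27.89°.
Going west by 27.89° from +56.36° reaches +28.47° without touching 180°.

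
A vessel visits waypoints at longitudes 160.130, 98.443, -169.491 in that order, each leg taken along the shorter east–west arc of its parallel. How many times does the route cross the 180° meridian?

Leg 1: +160.130° → +98.443°, shortest Δλ = -61.687° (west) — does not cross 180°.
Leg 2: +98.443° → -169.491°, shortest Δλ = 92.066° (east) — crosses 180°.
Total crossings: 1.

1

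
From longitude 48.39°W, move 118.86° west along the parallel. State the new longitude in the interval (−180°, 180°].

Start at -48.39°; shift −118.86° → -167.25°.
-167.25° already lies in (−180°, 180°].

167.25°W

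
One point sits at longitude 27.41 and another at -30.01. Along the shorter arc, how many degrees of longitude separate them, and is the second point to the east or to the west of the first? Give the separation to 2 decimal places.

Raw difference: -30.01 − 27.41 = -57.42°.
Normalise into (−180°, 180°]: -57.42° stays -57.42°.
Negative ⇒ the second point lies to the west; separation 57.42°.

57.42° west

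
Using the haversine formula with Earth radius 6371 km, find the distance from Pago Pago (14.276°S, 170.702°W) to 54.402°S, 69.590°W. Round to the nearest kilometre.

9422 km

Δλ = -69.590 − -170.702 = 101.112°.
Δφ = -54.402 − -14.276 = -40.126°.
a = sin²(Δφ/2) + cos φ₁ · cos φ₂ · sin²(Δλ/2) = 0.454106.
c = 2·atan2(√a, √(1−a)) = 1.47888 rad → d = 6371·c ≈ 9421.93 km.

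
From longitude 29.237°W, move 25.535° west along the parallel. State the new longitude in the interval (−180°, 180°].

54.772°W

Start at -29.237°; shift −25.535° → -54.772°.
-54.772° already lies in (−180°, 180°].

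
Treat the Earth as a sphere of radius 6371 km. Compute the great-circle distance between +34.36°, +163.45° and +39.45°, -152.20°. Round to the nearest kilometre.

Δλ = -152.20 − 163.45 = -315.65°; wrapped into (−180°, 180°]: 44.35°.
Δφ = 39.45 − 34.36 = 5.09°.
a = sin²(Δφ/2) + cos φ₁ · cos φ₂ · sin²(Δλ/2) = 0.092780.
c = 2·atan2(√a, √(1−a)) = 0.61903 rad → d = 6371·c ≈ 3943.87 km.

3944 km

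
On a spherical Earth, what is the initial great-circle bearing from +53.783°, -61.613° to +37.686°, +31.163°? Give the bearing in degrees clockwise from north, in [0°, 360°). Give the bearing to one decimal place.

63.6°

Δλ = 31.163 − -61.613 = 92.776°.
θ = atan2( sin Δλ · cos φ₂ , cos φ₁ · sin φ₂ − sin φ₁ · cos φ₂ · cos Δλ )
  = atan2(0.79044, 0.39213) = 63.615° → normalised to [0°, 360°): 63.615°.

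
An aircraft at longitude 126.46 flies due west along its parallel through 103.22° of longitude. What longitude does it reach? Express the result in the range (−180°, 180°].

+23.24°

Start at +126.46°; shift −103.22° → +23.24°.
+23.24° already lies in (−180°, 180°].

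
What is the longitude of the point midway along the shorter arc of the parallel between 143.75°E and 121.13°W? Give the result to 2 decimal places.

Signed shortest Δλ from +143.75° to -121.13° is +95.12°.
Midpoint longitude = +143.75° + (+95.12°)/2 = +143.75° + 47.56° = +191.31°.
Normalise into (−180°, 180°]: -168.69°.
(The naïve average (+143.75 + -121.13)/2 = 11.31° is on the wrong side of the globe.)

168.69°W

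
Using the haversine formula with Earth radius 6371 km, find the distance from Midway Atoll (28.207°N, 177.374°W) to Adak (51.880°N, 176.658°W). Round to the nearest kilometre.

Δλ = -176.658 − -177.374 = 0.716°.
Δφ = 51.880 − 28.207 = 23.673°.
a = sin²(Δφ/2) + cos φ₁ · cos φ₂ · sin²(Δλ/2) = 0.042095.
c = 2·atan2(√a, √(1−a)) = 0.41328 rad → d = 6371·c ≈ 2632.99 km.

2633 km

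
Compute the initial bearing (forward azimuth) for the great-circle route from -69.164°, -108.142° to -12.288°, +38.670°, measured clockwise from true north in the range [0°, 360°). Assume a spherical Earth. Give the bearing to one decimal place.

Δλ = 38.670 − -108.142 = 146.812°.
θ = atan2( sin Δλ · cos φ₂ , cos φ₁ · sin φ₂ − sin φ₁ · cos φ₂ · cos Δλ )
  = atan2(0.53485, -0.83993) = 147.512° → normalised to [0°, 360°): 147.512°.

147.5°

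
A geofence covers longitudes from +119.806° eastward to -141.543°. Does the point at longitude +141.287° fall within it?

Yes

Band width going east from +119.806° to -141.543°: ((-141.543 − 119.806) mod 360) = 98.651°.
Offset of +141.287° east of the west edge: ((141.287 − 119.806) mod 360) = 21.481°.
21.481° ≤ 98.651° ⇒ inside.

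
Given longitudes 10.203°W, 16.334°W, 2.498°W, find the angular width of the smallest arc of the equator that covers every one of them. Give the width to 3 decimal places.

Sort the longitudes: -16.334°, -10.203°, -2.498°.
Eastward gaps between consecutive values (wrapping around): 6.131°, 7.705°, 346.164°.
Largest gap = 346.164° ⇒ minimal covering band is its complement: 360° − 346.164° = 13.836°.
Band runs from -16.334° eastward to -2.498°.

13.836°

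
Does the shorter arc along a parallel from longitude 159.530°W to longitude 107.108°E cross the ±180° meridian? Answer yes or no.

Yes

Naïve |107.108 − -159.530| = 266.638° > 180°, so the shorter arc goes the other way round — across 180°.
Signed shortest Δλ = ((107.108 − -159.530 + 180) mod 360) − 180 = -93.362°.
Going west by 93.362° from -159.530° passes through 180° before reaching +107.108°.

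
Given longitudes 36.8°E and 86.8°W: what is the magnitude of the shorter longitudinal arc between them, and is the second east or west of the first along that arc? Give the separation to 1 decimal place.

Raw difference: -86.8 − 36.8 = -123.6°.
Normalise into (−180°, 180°]: -123.6° stays -123.6°.
Negative ⇒ the second point lies to the west; separation 123.6°.

123.6° west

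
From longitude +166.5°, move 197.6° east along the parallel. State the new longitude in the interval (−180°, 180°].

Start at +166.5°; shift +197.6° → +364.1°.
+364.1° lies outside (−180°, 180°]; subtract 360° → +4.1°.

+4.1°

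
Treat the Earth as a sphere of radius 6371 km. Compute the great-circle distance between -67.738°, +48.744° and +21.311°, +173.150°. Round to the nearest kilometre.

13610 km

Δλ = 173.150 − 48.744 = 124.406°.
Δφ = 21.311 − -67.738 = 89.049°.
a = sin²(Δφ/2) + cos φ₁ · cos φ₂ · sin²(Δλ/2) = 0.767885.
c = 2·atan2(√a, √(1−a)) = 2.13621 rad → d = 6371·c ≈ 13609.82 km.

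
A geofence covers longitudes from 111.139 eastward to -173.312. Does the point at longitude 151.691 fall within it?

Yes

Band width going east from +111.139° to -173.312°: ((-173.312 − 111.139) mod 360) = 75.549°.
Offset of +151.691° east of the west edge: ((151.691 − 111.139) mod 360) = 40.552°.
40.552° ≤ 75.549° ⇒ inside.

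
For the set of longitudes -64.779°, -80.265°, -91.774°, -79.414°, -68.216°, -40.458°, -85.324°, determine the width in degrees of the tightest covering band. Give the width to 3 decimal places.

51.316°

Sort the longitudes: -91.774°, -85.324°, -80.265°, -79.414°, -68.216°, -64.779°, -40.458°.
Eastward gaps between consecutive values (wrapping around): 6.450°, 5.059°, 0.851°, 11.198°, 3.437°, 24.321°, 308.684°.
Largest gap = 308.684° ⇒ minimal covering band is its complement: 360° − 308.684° = 51.316°.
Band runs from -91.774° eastward to -40.458°.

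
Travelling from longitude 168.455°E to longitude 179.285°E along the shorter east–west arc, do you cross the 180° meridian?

No

Signed shortest Δλ = ((179.285 − 168.455 + 180) mod 360) − 180 = 10.83°.
Going east by 10.83° from +168.455° reaches +179.285° without touching 180°.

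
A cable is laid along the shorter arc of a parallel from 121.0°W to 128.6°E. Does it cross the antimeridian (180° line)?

Naïve |128.6 − -121.0| = 249.6° > 180°, so the shorter arc goes the other way round — across 180°.
Signed shortest Δλ = ((128.6 − -121.0 + 180) mod 360) − 180 = -110.4°.
Going west by 110.4° from -121.0° passes through 180° before reaching +128.6°.

Yes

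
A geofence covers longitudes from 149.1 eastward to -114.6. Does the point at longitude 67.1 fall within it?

Band width going east from +149.1° to -114.6°: ((-114.6 − 149.1) mod 360) = 96.3°.
Offset of +67.1° east of the west edge: ((67.1 − 149.1) mod 360) = 278.0°.
278.0° > 96.3° ⇒ outside.

No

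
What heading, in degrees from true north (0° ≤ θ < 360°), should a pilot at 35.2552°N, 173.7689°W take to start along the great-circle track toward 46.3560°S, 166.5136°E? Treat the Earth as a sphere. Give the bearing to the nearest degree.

Δλ = 166.5136 − -173.7689 = 340.2825°; wrapped into (−180°, 180°]: -19.7175°.
θ = atan2( sin Δλ · cos φ₂ , cos φ₁ · sin φ₂ − sin φ₁ · cos φ₂ · cos Δλ )
  = atan2(-0.23285, -0.96594) = -166.447° → normalised to [0°, 360°): 193.553°.

194°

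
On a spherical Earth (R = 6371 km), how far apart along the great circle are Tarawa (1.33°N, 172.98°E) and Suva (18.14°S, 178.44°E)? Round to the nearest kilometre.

2246 km

Δλ = 178.44 − 172.98 = 5.46°.
Δφ = -18.14 − 1.33 = -19.47°.
a = sin²(Δφ/2) + cos φ₁ · cos φ₂ · sin²(Δλ/2) = 0.030747.
c = 2·atan2(√a, √(1−a)) = 0.35252 rad → d = 6371·c ≈ 2245.90 km.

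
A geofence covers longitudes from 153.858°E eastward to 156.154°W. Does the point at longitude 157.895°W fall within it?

Band width going east from +153.858° to -156.154°: ((-156.154 − 153.858) mod 360) = 49.988°.
Offset of -157.895° east of the west edge: ((-157.895 − 153.858) mod 360) = 48.247°.
48.247° ≤ 49.988° ⇒ inside.

Yes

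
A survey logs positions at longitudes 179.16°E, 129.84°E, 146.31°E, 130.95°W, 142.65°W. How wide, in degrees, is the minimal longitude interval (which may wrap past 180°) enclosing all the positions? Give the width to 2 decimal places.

99.21°

Sort the longitudes: -142.65°, -130.95°, +129.84°, +146.31°, +179.16°.
Eastward gaps between consecutive values (wrapping around): 11.70°, 260.79°, 16.47°, 32.85°, 38.19°.
Largest gap = 260.79° ⇒ minimal covering band is its complement: 360° − 260.79° = 99.21°.
Band runs from +129.84° eastward to -130.95°, crossing the antimeridian.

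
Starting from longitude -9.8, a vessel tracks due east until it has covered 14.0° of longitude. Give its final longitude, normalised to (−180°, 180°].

Start at -9.8°; shift +14.0° → +4.2°.
+4.2° already lies in (−180°, 180°].

+4.2°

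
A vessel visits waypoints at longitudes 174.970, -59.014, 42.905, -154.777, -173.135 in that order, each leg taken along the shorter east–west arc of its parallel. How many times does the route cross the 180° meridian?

2

Leg 1: +174.970° → -59.014°, shortest Δλ = 126.016° (east) — crosses 180°.
Leg 2: -59.014° → +42.905°, shortest Δλ = 101.919° (east) — does not cross 180°.
Leg 3: +42.905° → -154.777°, shortest Δλ = 162.318° (east) — crosses 180°.
Leg 4: -154.777° → -173.135°, shortest Δλ = -18.358° (west) — does not cross 180°.
Total crossings: 2.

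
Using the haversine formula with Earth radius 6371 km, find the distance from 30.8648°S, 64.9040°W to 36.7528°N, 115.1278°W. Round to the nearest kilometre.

9157 km

Δλ = -115.1278 − -64.9040 = -50.2238°.
Δφ = 36.7528 − -30.8648 = 67.6176°.
a = sin²(Δφ/2) + cos φ₁ · cos φ₂ · sin²(Δλ/2) = 0.433475.
c = 2·atan2(√a, √(1−a)) = 1.43735 rad → d = 6371·c ≈ 9157.36 km.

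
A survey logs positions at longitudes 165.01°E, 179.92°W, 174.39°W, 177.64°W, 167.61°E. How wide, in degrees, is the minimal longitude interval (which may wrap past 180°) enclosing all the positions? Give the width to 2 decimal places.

20.60°

Sort the longitudes: -179.92°, -177.64°, -174.39°, +165.01°, +167.61°.
Eastward gaps between consecutive values (wrapping around): 2.28°, 3.25°, 339.40°, 2.60°, 12.47°.
Largest gap = 339.40° ⇒ minimal covering band is its complement: 360° − 339.40° = 20.60°.
Band runs from +165.01° eastward to -174.39°, crossing the antimeridian.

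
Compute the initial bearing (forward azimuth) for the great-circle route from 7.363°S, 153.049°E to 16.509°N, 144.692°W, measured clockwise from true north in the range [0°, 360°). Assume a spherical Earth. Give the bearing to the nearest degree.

68°

Δλ = -144.692 − 153.049 = -297.741°; wrapped into (−180°, 180°]: 62.259°.
θ = atan2( sin Δλ · cos φ₂ , cos φ₁ · sin φ₂ − sin φ₁ · cos φ₂ · cos Δλ )
  = atan2(0.84857, 0.33902) = 68.223° → normalised to [0°, 360°): 68.223°.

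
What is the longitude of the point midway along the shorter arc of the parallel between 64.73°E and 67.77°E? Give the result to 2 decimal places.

66.25°E

Signed shortest Δλ from +64.73° to +67.77° is +3.04°.
Midpoint longitude = +64.73° + (+3.04°)/2 = +64.73° + 1.52° = +66.25°.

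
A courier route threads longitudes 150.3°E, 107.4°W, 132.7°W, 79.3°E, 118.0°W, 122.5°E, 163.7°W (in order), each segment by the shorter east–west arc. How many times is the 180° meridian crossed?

5

Leg 1: +150.3° → -107.4°, shortest Δλ = 102.3° (east) — crosses 180°.
Leg 2: -107.4° → -132.7°, shortest Δλ = -25.3° (west) — does not cross 180°.
Leg 3: -132.7° → +79.3°, shortest Δλ = -148.0° (west) — crosses 180°.
Leg 4: +79.3° → -118.0°, shortest Δλ = 162.7° (east) — crosses 180°.
Leg 5: -118.0° → +122.5°, shortest Δλ = -119.5° (west) — crosses 180°.
Leg 6: +122.5° → -163.7°, shortest Δλ = 73.8° (east) — crosses 180°.
Total crossings: 5.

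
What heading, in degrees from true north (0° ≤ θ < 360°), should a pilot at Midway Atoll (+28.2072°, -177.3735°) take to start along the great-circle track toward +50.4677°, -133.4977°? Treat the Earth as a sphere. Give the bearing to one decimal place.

Δλ = -133.4977 − -177.3735 = 43.8758°.
θ = atan2( sin Δλ · cos φ₂ , cos φ₁ · sin φ₂ − sin φ₁ · cos φ₂ · cos Δλ )
  = atan2(0.44117, 0.46280) = 43.629° → normalised to [0°, 360°): 43.629°.

43.6°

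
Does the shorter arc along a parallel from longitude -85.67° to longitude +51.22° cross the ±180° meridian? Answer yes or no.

Signed shortest Δλ = ((51.22 − -85.67 + 180) mod 360) − 180 = 136.89°.
Going east by 136.89° from -85.67° reaches +51.22° without touching 180°.

No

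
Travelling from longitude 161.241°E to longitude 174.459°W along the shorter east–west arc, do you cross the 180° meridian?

Naïve |-174.459 − 161.241| = 335.7° > 180°, so the shorter arc goes the other way round — across 180°.
Signed shortest Δλ = ((-174.459 − 161.241 + 180) mod 360) − 180 = 24.3°.
Going east by 24.3° from +161.241° passes through 180° before reaching -174.459°.

Yes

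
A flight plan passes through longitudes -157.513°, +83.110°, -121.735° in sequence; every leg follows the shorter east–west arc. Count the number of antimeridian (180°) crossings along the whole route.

2

Leg 1: -157.513° → +83.110°, shortest Δλ = -119.377° (west) — crosses 180°.
Leg 2: +83.110° → -121.735°, shortest Δλ = 155.155° (east) — crosses 180°.
Total crossings: 2.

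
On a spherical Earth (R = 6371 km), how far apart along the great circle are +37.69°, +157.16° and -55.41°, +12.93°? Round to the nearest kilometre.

16702 km

Δλ = 12.93 − 157.16 = -144.23°.
Δφ = -55.41 − 37.69 = -93.10°.
a = sin²(Δφ/2) + cos φ₁ · cos φ₂ · sin²(Δλ/2) = 0.933908.
c = 2·atan2(√a, √(1−a)) = 2.62159 rad → d = 6371·c ≈ 16702.12 km.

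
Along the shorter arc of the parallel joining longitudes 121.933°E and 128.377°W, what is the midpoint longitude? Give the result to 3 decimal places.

Signed shortest Δλ from +121.933° to -128.377° is +109.690°.
Midpoint longitude = +121.933° + (+109.690°)/2 = +121.933° + 54.845° = +176.778°.
(The naïve average (+121.933 + -128.377)/2 = -3.222° is on the wrong side of the globe.)

176.778°E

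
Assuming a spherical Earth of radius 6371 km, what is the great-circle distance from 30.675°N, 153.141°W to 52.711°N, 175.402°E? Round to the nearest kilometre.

Δλ = 175.402 − -153.141 = 328.543°; wrapped into (−180°, 180°]: -31.457°.
Δφ = 52.711 − 30.675 = 22.036°.
a = sin²(Δφ/2) + cos φ₁ · cos φ₂ · sin²(Δλ/2) = 0.074816.
c = 2·atan2(√a, √(1−a)) = 0.55411 rad → d = 6371·c ≈ 3530.24 km.

3530 km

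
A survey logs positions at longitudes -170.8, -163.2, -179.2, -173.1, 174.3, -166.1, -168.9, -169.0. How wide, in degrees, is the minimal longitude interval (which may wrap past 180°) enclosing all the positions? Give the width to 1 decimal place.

22.5°

Sort the longitudes: -179.2°, -173.1°, -170.8°, -169.0°, -168.9°, -166.1°, -163.2°, +174.3°.
Eastward gaps between consecutive values (wrapping around): 6.1°, 2.3°, 1.8°, 0.1°, 2.8°, 2.9°, 337.5°, 6.5°.
Largest gap = 337.5° ⇒ minimal covering band is its complement: 360° − 337.5° = 22.5°.
Band runs from +174.3° eastward to -163.2°, crossing the antimeridian.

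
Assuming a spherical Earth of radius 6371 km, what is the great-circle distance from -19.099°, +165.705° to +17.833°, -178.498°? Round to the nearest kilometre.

4454 km

Δλ = -178.498 − 165.705 = -344.203°; wrapped into (−180°, 180°]: 15.797°.
Δφ = 17.833 − -19.099 = 36.932°.
a = sin²(Δφ/2) + cos φ₁ · cos φ₂ · sin²(Δλ/2) = 0.117312.
c = 2·atan2(√a, √(1−a)) = 0.69917 rad → d = 6371·c ≈ 4454.43 km.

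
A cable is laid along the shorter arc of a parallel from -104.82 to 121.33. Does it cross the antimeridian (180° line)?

Naïve |121.33 − -104.82| = 226.15° > 180°, so the shorter arc goes the other way round — across 180°.
Signed shortest Δλ = ((121.33 − -104.82 + 180) mod 360) − 180 = -133.85°.
Going west by 133.85° from -104.82° passes through 180° before reaching +121.33°.

Yes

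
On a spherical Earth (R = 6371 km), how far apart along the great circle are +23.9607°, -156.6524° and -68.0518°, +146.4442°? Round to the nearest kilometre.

Δλ = 146.4442 − -156.6524 = 303.0966°; wrapped into (−180°, 180°]: -56.9034°.
Δφ = -68.0518 − 23.9607 = -92.0125°.
a = sin²(Δφ/2) + cos φ₁ · cos φ₂ · sin²(Δλ/2) = 0.595084.
c = 2·atan2(√a, √(1−a)) = 1.76213 rad → d = 6371·c ≈ 11226.52 km.

11227 km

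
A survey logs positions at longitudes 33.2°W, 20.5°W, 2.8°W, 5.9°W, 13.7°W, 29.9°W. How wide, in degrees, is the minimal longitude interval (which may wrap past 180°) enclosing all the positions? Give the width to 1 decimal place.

30.4°

Sort the longitudes: -33.2°, -29.9°, -20.5°, -13.7°, -5.9°, -2.8°.
Eastward gaps between consecutive values (wrapping around): 3.3°, 9.4°, 6.8°, 7.8°, 3.1°, 329.6°.
Largest gap = 329.6° ⇒ minimal covering band is its complement: 360° − 329.6° = 30.4°.
Band runs from -33.2° eastward to -2.8°.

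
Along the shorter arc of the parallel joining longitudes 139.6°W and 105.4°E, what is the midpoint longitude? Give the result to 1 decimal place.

Signed shortest Δλ from -139.6° to +105.4° is -115.0°.
Midpoint longitude = -139.6° + (-115.0°)/2 = -139.6° − 57.5° = -197.1°.
Normalise into (−180°, 180°]: +162.9°.
(The naïve average (-139.6 + +105.4)/2 = -17.1° is on the wrong side of the globe.)

162.9°E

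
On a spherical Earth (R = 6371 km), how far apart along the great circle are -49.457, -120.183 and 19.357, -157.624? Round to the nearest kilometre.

8496 km

Δλ = -157.624 − -120.183 = -37.441°.
Δφ = 19.357 − -49.457 = 68.814°.
a = sin²(Δφ/2) + cos φ₁ · cos φ₂ · sin²(Δλ/2) = 0.382475.
c = 2·atan2(√a, √(1−a)) = 1.33353 rad → d = 6371·c ≈ 8495.90 km.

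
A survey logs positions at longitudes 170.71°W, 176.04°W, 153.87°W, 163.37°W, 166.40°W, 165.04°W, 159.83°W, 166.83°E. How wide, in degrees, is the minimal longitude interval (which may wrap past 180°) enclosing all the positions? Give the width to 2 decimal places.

39.30°

Sort the longitudes: -176.04°, -170.71°, -166.40°, -165.04°, -163.37°, -159.83°, -153.87°, +166.83°.
Eastward gaps between consecutive values (wrapping around): 5.33°, 4.31°, 1.36°, 1.67°, 3.54°, 5.96°, 320.70°, 17.13°.
Largest gap = 320.70° ⇒ minimal covering band is its complement: 360° − 320.70° = 39.30°.
Band runs from +166.83° eastward to -153.87°, crossing the antimeridian.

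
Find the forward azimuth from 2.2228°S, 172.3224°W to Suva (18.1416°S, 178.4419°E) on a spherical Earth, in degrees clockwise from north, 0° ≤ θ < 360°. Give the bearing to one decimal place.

209.0°

Δλ = 178.4419 − -172.3224 = 350.7643°; wrapped into (−180°, 180°]: -9.2357°.
θ = atan2( sin Δλ · cos φ₂ , cos φ₁ · sin φ₂ − sin φ₁ · cos φ₂ · cos Δλ )
  = atan2(-0.15252, -0.27475) = -150.965° → normalised to [0°, 360°): 209.035°.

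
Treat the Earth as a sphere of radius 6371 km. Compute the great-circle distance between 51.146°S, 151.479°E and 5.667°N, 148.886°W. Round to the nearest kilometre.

8472 km

Δλ = -148.886 − 151.479 = -300.365°; wrapped into (−180°, 180°]: 59.635°.
Δφ = 5.667 − -51.146 = 56.813°.
a = sin²(Δφ/2) + cos φ₁ · cos φ₂ · sin²(Δλ/2) = 0.380662.
c = 2·atan2(√a, √(1−a)) = 1.32980 rad → d = 6371·c ≈ 8472.12 km.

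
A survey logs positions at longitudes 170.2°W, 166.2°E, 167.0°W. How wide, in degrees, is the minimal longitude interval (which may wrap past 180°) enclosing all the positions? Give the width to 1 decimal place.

26.8°

Sort the longitudes: -170.2°, -167.0°, +166.2°.
Eastward gaps between consecutive values (wrapping around): 3.2°, 333.2°, 23.6°.
Largest gap = 333.2° ⇒ minimal covering band is its complement: 360° − 333.2° = 26.8°.
Band runs from +166.2° eastward to -167.0°, crossing the antimeridian.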